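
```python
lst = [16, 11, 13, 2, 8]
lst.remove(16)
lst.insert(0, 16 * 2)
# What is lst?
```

After line 1: lst = [16, 11, 13, 2, 8]
After line 2 (remove first 16): lst = [11, 13, 2, 8]
After line 3 (insert 32 at index 0): lst = [32, 11, 13, 2, 8]

[32, 11, 13, 2, 8]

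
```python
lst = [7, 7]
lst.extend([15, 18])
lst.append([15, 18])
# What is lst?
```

After line 1: lst = [7, 7]
After line 2 (extend unpacks [15, 18]): lst = [7, 7, 15, 18]
After line 3 (append adds [15, 18] as single element): lst = [7, 7, 15, 18, [15, 18]]

[7, 7, 15, 18, [15, 18]]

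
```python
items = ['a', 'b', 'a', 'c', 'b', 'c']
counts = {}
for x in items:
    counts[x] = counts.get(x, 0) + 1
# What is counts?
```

Initial: counts = {}, items = ['a', 'b', 'a', 'c', 'b', 'c']
See 'a': counts = {'a': 1}
See 'b': counts = {'a': 1, 'b': 1}
See 'a': counts = {'a': 2, 'b': 1}
See 'c': counts = {'a': 2, 'b': 1, 'c': 1}
See 'b': counts = {'a': 2, 'b': 2, 'c': 1}
See 'c': counts = {'a': 2, 'b': 2, 'c': 2}

{'a': 2, 'b': 2, 'c': 2}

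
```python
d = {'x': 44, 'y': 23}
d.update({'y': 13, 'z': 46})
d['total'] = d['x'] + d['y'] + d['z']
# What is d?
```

After line 1: d = {'x': 44, 'y': 23}
After line 2 (y overwritten, z added): d = {'x': 44, 'y': 13, 'z': 46}
After line 3 (total = 44 + 13 + 46 = 103): d = {'x': 44, 'y': 13, 'z': 46, 'total': 103}

{'x': 44, 'y': 13, 'z': 46, 'total': 103}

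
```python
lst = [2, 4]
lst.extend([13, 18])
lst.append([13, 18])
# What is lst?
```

After line 1: lst = [2, 4]
After line 2 (extend unpacks [13, 18]): lst = [2, 4, 13, 18]
After line 3 (append adds [13, 18] as single element): lst = [2, 4, 13, 18, [13, 18]]

[2, 4, 13, 18, [13, 18]]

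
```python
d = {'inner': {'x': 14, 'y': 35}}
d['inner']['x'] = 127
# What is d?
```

After line 1: d = {'inner': {'x': 14, 'y': 35}}
After line 2 (inner x overwritten): d = {'inner': {'x': 127, 'y': 35}}

{'inner': {'x': 127, 'y': 35}}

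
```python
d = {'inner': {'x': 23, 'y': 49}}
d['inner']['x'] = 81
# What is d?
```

After line 1: d = {'inner': {'x': 23, 'y': 49}}
After line 2 (inner x overwritten): d = {'inner': {'x': 81, 'y': 49}}

{'inner': {'x': 81, 'y': 49}}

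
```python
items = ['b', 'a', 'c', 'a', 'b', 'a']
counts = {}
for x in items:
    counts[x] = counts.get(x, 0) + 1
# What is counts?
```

Initial: counts = {}, items = ['b', 'a', 'c', 'a', 'b', 'a']
See 'b': counts = {'b': 1}
See 'a': counts = {'b': 1, 'a': 1}
See 'c': counts = {'b': 1, 'a': 1, 'c': 1}
See 'a': counts = {'b': 1, 'a': 2, 'c': 1}
See 'b': counts = {'b': 2, 'a': 2, 'c': 1}
See 'a': counts = {'b': 2, 'a': 3, 'c': 1}

{'b': 2, 'a': 3, 'c': 1}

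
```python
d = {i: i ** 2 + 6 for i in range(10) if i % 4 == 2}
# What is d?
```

{2: 10, 6: 42}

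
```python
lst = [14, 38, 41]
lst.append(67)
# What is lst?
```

[14, 38, 41, 67]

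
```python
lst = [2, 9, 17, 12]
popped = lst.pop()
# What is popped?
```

12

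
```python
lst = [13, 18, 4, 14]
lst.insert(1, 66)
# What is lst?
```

[13, 66, 18, 4, 14]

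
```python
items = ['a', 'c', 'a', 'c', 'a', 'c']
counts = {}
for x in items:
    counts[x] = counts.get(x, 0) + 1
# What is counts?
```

Initial: counts = {}, items = ['a', 'c', 'a', 'c', 'a', 'c']
See 'a': counts = {'a': 1}
See 'c': counts = {'a': 1, 'c': 1}
See 'a': counts = {'a': 2, 'c': 1}
See 'c': counts = {'a': 2, 'c': 2}
See 'a': counts = {'a': 3, 'c': 2}
See 'c': counts = {'a': 3, 'c': 3}

{'a': 3, 'c': 3}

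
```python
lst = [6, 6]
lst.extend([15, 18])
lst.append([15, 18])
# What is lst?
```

After line 1: lst = [6, 6]
After line 2 (extend unpacks [15, 18]): lst = [6, 6, 15, 18]
After line 3 (append adds [15, 18] as single element): lst = [6, 6, 15, 18, [15, 18]]

[6, 6, 15, 18, [15, 18]]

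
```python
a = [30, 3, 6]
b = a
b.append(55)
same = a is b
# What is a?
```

After line 1: a = [30, 3, 6]
After line 2 (b = a is an alias, same object): a = [30, 3, 6], b = [30, 3, 6]
After line 3 (b.append mutates the shared list): a = [30, 3, 6, 55], b = [30, 3, 6, 55]
After line 4 (same = a is b; same object -> True): same = True

[30, 3, 6, 55]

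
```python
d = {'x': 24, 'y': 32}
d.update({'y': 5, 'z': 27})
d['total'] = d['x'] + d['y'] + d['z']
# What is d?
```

After line 1: d = {'x': 24, 'y': 32}
After line 2 (y overwritten, z added): d = {'x': 24, 'y': 5, 'z': 27}
After line 3 (total = 24 + 5 + 27 = 56): d = {'x': 24, 'y': 5, 'z': 27, 'total': 56}

{'x': 24, 'y': 5, 'z': 27, 'total': 56}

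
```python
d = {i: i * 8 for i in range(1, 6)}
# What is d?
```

{1: 8, 2: 16, 3: 24, 4: 32, 5: 40}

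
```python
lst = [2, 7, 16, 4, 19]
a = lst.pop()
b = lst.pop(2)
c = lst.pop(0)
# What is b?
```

After line 1: lst = [2, 7, 16, 4, 19]
After line 2 (pop() -> a = 19): lst = [2, 7, 16, 4]
After line 3 (pop(2) -> b = 16): lst = [2, 7, 4]
After line 4 (pop(0) -> c = 2): lst = [7, 4]

16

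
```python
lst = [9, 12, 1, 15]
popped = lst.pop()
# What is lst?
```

[9, 12, 1]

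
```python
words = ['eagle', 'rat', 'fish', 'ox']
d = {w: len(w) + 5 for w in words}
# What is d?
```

{'eagle': 10, 'rat': 8, 'fish': 9, 'ox': 7}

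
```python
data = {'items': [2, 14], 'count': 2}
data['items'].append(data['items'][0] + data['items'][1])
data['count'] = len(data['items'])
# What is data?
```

After line 1: data = {'items': [2, 14], 'count': 2}
After line 2 (append 2 + 14 = 16): data = {'items': [2, 14, 16], 'count': 2}
After line 3 (count = len(items) = 3): data = {'items': [2, 14, 16], 'count': 3}

{'items': [2, 14, 16], 'count': 3}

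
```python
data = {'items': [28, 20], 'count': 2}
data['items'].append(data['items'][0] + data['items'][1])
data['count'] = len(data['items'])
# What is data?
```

After line 1: data = {'items': [28, 20], 'count': 2}
After line 2 (append 28 + 20 = 48): data = {'items': [28, 20, 48], 'count': 2}
After line 3 (count = len(items) = 3): data = {'items': [28, 20, 48], 'count': 3}

{'items': [28, 20, 48], 'count': 3}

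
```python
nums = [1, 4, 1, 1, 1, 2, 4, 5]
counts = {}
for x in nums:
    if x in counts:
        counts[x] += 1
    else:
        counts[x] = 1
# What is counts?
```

Initial: counts = {}, nums = [1, 4, 1, 1, 1, 2, 4, 5]
See 1: counts = {1: 1}
See 4: counts = {1: 1, 4: 1}
See 1: counts = {1: 2, 4: 1}
See 1: counts = {1: 3, 4: 1}
See 1: counts = {1: 4, 4: 1}
See 2: counts = {1: 4, 4: 1, 2: 1}
See 4: counts = {1: 4, 4: 2, 2: 1}
See 5: counts = {1: 4, 4: 2, 2: 1, 5: 1}

{1: 4, 4: 2, 2: 1, 5: 1}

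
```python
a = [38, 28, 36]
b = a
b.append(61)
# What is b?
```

After line 1: a = [38, 28, 36]
After line 2 (b = a is an alias, same object): a = [38, 28, 36], b = [38, 28, 36]
After line 3 (b.append mutates the shared list): a = [38, 28, 36, 61], b = [38, 28, 36, 61]

[38, 28, 36, 61]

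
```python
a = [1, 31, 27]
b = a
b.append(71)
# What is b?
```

After line 1: a = [1, 31, 27]
After line 2 (b = a is an alias, same object): a = [1, 31, 27], b = [1, 31, 27]
After line 3 (b.append mutates the shared list): a = [1, 31, 27, 71], b = [1, 31, 27, 71]

[1, 31, 27, 71]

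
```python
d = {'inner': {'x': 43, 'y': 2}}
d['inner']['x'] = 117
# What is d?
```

After line 1: d = {'inner': {'x': 43, 'y': 2}}
After line 2 (inner x overwritten): d = {'inner': {'x': 117, 'y': 2}}

{'inner': {'x': 117, 'y': 2}}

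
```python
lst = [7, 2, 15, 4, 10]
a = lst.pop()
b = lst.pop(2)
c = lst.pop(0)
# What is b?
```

After line 1: lst = [7, 2, 15, 4, 10]
After line 2 (pop() -> a = 10): lst = [7, 2, 15, 4]
After line 3 (pop(2) -> b = 15): lst = [7, 2, 4]
After line 4 (pop(0) -> c = 7): lst = [2, 4]

15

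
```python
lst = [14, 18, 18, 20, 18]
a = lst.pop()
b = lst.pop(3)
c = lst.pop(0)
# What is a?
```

After line 1: lst = [14, 18, 18, 20, 18]
After line 2 (pop() -> a = 18): lst = [14, 18, 18, 20]
After line 3 (pop(3) -> b = 20): lst = [14, 18, 18]
After line 4 (pop(0) -> c = 14): lst = [18, 18]

18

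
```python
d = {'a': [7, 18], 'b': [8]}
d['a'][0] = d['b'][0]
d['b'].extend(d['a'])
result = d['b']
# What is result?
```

After line 1: d = {'a': [7, 18], 'b': [8]}
After line 2 (a[0] = b[0] = 8): d = {'a': [8, 18], 'b': [8]}
After line 3 (b.extend(a) appends [8, 18]): d = {'a': [8, 18], 'b': [8, 8, 18]}
After line 4: result = d['b'] = [8, 8, 18]

[8, 8, 18]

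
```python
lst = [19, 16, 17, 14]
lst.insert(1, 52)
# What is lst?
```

[19, 52, 16, 17, 14]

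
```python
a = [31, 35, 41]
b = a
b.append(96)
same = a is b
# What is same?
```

After line 1: a = [31, 35, 41]
After line 2 (b = a is an alias, same object): a = [31, 35, 41], b = [31, 35, 41]
After line 3 (b.append mutates the shared list): a = [31, 35, 41, 96], b = [31, 35, 41, 96]
After line 4 (same = a is b; same object -> True): same = True

True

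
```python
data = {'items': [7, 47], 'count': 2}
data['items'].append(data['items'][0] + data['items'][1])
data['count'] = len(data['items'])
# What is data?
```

After line 1: data = {'items': [7, 47], 'count': 2}
After line 2 (append 7 + 47 = 54): data = {'items': [7, 47, 54], 'count': 2}
After line 3 (count = len(items) = 3): data = {'items': [7, 47, 54], 'count': 3}

{'items': [7, 47, 54], 'count': 3}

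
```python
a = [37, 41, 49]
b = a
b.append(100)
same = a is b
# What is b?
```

After line 1: a = [37, 41, 49]
After line 2 (b = a is an alias, same object): a = [37, 41, 49], b = [37, 41, 49]
After line 3 (b.append mutates the shared list): a = [37, 41, 49, 100], b = [37, 41, 49, 100]
After line 4 (same = a is b; same object -> True): same = True

[37, 41, 49, 100]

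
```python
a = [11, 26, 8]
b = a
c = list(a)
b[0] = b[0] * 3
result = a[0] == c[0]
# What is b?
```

After line 1: a = [11, 26, 8]
After line 2 (b = a, alias): a = [11, 26, 8], b = [11, 26, 8]
After line 3 (c = list(a) is a copy, new object): c = [11, 26, 8]
After line 4 (b[0] = 11 * 3 = 33; mutates shared a/b): a = b = [33, 26, 8], c = [11, 26, 8]
After line 5 (a[0] = 33, c[0] = 11; result = False)

[33, 26, 8]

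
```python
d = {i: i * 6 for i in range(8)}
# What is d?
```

{0: 0, 1: 6, 2: 12, 3: 18, 4: 24, 5: 30, 6: 36, 7: 42}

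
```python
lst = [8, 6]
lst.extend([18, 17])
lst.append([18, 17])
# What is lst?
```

After line 1: lst = [8, 6]
After line 2 (extend unpacks [18, 17]): lst = [8, 6, 18, 17]
After line 3 (append adds [18, 17] as single element): lst = [8, 6, 18, 17, [18, 17]]

[8, 6, 18, 17, [18, 17]]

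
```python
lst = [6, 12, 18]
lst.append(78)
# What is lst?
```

[6, 12, 18, 78]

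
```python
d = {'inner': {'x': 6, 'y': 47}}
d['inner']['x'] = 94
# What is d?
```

After line 1: d = {'inner': {'x': 6, 'y': 47}}
After line 2 (inner x overwritten): d = {'inner': {'x': 94, 'y': 47}}

{'inner': {'x': 94, 'y': 47}}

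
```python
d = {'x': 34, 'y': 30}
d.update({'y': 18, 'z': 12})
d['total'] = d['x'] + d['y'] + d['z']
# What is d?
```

After line 1: d = {'x': 34, 'y': 30}
After line 2 (y overwritten, z added): d = {'x': 34, 'y': 18, 'z': 12}
After line 3 (total = 34 + 18 + 12 = 64): d = {'x': 34, 'y': 18, 'z': 12, 'total': 64}

{'x': 34, 'y': 18, 'z': 12, 'total': 64}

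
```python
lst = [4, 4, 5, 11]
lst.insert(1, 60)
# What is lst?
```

[4, 60, 4, 5, 11]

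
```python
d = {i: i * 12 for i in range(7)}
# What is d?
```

{0: 0, 1: 12, 2: 24, 3: 36, 4: 48, 5: 60, 6: 72}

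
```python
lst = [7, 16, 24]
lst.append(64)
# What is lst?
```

[7, 16, 24, 64]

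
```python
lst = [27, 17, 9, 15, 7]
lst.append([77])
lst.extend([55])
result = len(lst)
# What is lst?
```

After line 1: lst = [27, 17, 9, 15, 7]
After line 2 (append adds [77] as single element): lst = [27, 17, 9, 15, 7, [77]]
After line 3 (extend unpacks [55], adds 55): lst = [27, 17, 9, 15, 7, [77], 55]
After line 4: result = len(lst) = 7

[27, 17, 9, 15, 7, [77], 55]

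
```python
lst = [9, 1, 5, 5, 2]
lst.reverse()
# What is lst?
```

[2, 5, 5, 1, 9]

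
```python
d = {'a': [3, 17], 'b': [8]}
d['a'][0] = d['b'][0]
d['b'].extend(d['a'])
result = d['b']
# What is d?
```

After line 1: d = {'a': [3, 17], 'b': [8]}
After line 2 (a[0] = b[0] = 8): d = {'a': [8, 17], 'b': [8]}
After line 3 (b.extend(a) appends [8, 17]): d = {'a': [8, 17], 'b': [8, 8, 17]}
After line 4: result = d['b'] = [8, 8, 17]

{'a': [8, 17], 'b': [8, 8, 17]}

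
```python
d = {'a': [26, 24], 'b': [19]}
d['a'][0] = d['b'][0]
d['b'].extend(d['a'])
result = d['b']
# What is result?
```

After line 1: d = {'a': [26, 24], 'b': [19]}
After line 2 (a[0] = b[0] = 19): d = {'a': [19, 24], 'b': [19]}
After line 3 (b.extend(a) appends [19, 24]): d = {'a': [19, 24], 'b': [19, 19, 24]}
After line 4: result = d['b'] = [19, 19, 24]

[19, 19, 24]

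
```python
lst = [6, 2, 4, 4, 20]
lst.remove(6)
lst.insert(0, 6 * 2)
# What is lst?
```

After line 1: lst = [6, 2, 4, 4, 20]
After line 2 (remove first 6): lst = [2, 4, 4, 20]
After line 3 (insert 12 at index 0): lst = [12, 2, 4, 4, 20]

[12, 2, 4, 4, 20]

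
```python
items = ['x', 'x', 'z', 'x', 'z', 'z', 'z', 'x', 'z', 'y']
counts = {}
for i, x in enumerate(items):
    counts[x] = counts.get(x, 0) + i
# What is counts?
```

Initial: counts = {}, items = ['x', 'x', 'z', 'x', 'z', 'z', 'z', 'x', 'z', 'y']
i=0, x='x': counts = {'x': 0}
i=1, x='x': counts = {'x': 1}
i=2, x='z': counts = {'x': 1, 'z': 2}
i=3, x='x': counts = {'x': 4, 'z': 2}
i=4, x='z': counts = {'x': 4, 'z': 6}
i=5, x='z': counts = {'x': 4, 'z': 11}
i=6, x='z': counts = {'x': 4, 'z': 17}
i=7, x='x': counts = {'x': 11, 'z': 17}
i=8, x='z': counts = {'x': 11, 'z': 25}
i=9, x='y': counts = {'x': 11, 'z': 25, 'y': 9}

{'x': 11, 'z': 25, 'y': 9}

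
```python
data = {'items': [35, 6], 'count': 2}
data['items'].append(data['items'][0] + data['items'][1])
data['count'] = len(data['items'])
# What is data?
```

After line 1: data = {'items': [35, 6], 'count': 2}
After line 2 (append 35 + 6 = 41): data = {'items': [35, 6, 41], 'count': 2}
After line 3 (count = len(items) = 3): data = {'items': [35, 6, 41], 'count': 3}

{'items': [35, 6, 41], 'count': 3}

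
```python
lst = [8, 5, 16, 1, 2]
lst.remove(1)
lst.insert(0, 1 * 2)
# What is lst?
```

After line 1: lst = [8, 5, 16, 1, 2]
After line 2 (remove first 1): lst = [8, 5, 16, 2]
After line 3 (insert 2 at index 0): lst = [2, 8, 5, 16, 2]

[2, 8, 5, 16, 2]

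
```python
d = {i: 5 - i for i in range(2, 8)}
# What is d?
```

{2: 3, 3: 2, 4: 1, 5: 0, 6: -1, 7: -2}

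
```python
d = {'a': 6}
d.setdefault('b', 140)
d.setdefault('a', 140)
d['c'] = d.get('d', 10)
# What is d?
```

After line 1: d = {'a': 6}
After line 2 (setdefault adds 'b'=140): d = {'a': 6, 'b': 140}
After line 3 (setdefault 'a' no-op, already exists): d = {'a': 6, 'b': 140}
After line 4 (get('d', 10) returns default since 'd' not in d): d = {'a': 6, 'b': 140, 'c': 10}

{'a': 6, 'b': 140, 'c': 10}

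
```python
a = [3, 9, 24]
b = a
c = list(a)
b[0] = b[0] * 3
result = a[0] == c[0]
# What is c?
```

After line 1: a = [3, 9, 24]
After line 2 (b = a, alias): a = [3, 9, 24], b = [3, 9, 24]
After line 3 (c = list(a) is a copy, new object): c = [3, 9, 24]
After line 4 (b[0] = 3 * 3 = 9; mutates shared a/b): a = b = [9, 9, 24], c = [3, 9, 24]
After line 5 (a[0] = 9, c[0] = 3; result = False)

[3, 9, 24]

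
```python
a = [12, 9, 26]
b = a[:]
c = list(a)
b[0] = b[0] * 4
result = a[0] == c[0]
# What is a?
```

After line 1: a = [12, 9, 26]
After line 2 (b = a[:], copy): a = [12, 9, 26], b = [12, 9, 26]
After line 3 (c = list(a) is a copy, new object): c = [12, 9, 26]
After line 4 (b[0] = 12 * 4 = 48; only b mutates (copy)): a = [12, 9, 26], b = [48, 9, 26], c = [12, 9, 26]
After line 5 (a[0] = 12, c[0] = 12; result = True)

[12, 9, 26]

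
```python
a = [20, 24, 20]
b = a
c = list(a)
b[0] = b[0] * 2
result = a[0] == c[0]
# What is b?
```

After line 1: a = [20, 24, 20]
After line 2 (b = a, alias): a = [20, 24, 20], b = [20, 24, 20]
After line 3 (c = list(a) is a copy, new object): c = [20, 24, 20]
After line 4 (b[0] = 20 * 2 = 40; mutates shared a/b): a = b = [40, 24, 20], c = [20, 24, 20]
After line 5 (a[0] = 40, c[0] = 20; result = False)

[40, 24, 20]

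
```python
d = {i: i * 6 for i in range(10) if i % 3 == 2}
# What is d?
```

{2: 12, 5: 30, 8: 48}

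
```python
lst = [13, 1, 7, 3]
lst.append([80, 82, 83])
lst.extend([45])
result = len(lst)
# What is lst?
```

After line 1: lst = [13, 1, 7, 3]
After line 2 (append adds [80, 82, 83] as single element): lst = [13, 1, 7, 3, [80, 82, 83]]
After line 3 (extend unpacks [45], adds 45): lst = [13, 1, 7, 3, [80, 82, 83], 45]
After line 4: result = len(lst) = 6

[13, 1, 7, 3, [80, 82, 83], 45]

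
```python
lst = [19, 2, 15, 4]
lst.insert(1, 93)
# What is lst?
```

[19, 93, 2, 15, 4]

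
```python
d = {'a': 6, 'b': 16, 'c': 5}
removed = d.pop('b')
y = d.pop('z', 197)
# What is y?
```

After line 1: d = {'a': 6, 'b': 16, 'c': 5}
After line 2 (pop 'b' returns 16): d = {'a': 6, 'c': 5}, removed = 16
After line 3 (pop 'z' missing, returns default 197): d = {'a': 6, 'c': 5}, y = 197

197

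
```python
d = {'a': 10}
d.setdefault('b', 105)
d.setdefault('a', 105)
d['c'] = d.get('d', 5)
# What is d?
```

After line 1: d = {'a': 10}
After line 2 (setdefault adds 'b'=105): d = {'a': 10, 'b': 105}
After line 3 (setdefault 'a' no-op, already exists): d = {'a': 10, 'b': 105}
After line 4 (get('d', 5) returns default since 'd' not in d): d = {'a': 10, 'b': 105, 'c': 5}

{'a': 10, 'b': 105, 'c': 5}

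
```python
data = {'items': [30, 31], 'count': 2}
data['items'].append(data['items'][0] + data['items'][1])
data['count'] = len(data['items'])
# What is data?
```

After line 1: data = {'items': [30, 31], 'count': 2}
After line 2 (append 30 + 31 = 61): data = {'items': [30, 31, 61], 'count': 2}
After line 3 (count = len(items) = 3): data = {'items': [30, 31, 61], 'count': 3}

{'items': [30, 31, 61], 'count': 3}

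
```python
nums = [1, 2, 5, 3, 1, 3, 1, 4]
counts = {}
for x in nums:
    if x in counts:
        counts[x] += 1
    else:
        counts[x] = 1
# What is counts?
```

Initial: counts = {}, nums = [1, 2, 5, 3, 1, 3, 1, 4]
See 1: counts = {1: 1}
See 2: counts = {1: 1, 2: 1}
See 5: counts = {1: 1, 2: 1, 5: 1}
See 3: counts = {1: 1, 2: 1, 5: 1, 3: 1}
See 1: counts = {1: 2, 2: 1, 5: 1, 3: 1}
See 3: counts = {1: 2, 2: 1, 5: 1, 3: 2}
See 1: counts = {1: 3, 2: 1, 5: 1, 3: 2}
See 4: counts = {1: 3, 2: 1, 5: 1, 3: 2, 4: 1}

{1: 3, 2: 1, 5: 1, 3: 2, 4: 1}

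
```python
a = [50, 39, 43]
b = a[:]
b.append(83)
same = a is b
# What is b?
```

After line 1: a = [50, 39, 43]
After line 2 (b = a[:] is a shallow copy, new object): a = [50, 39, 43], b = [50, 39, 43]
After line 3 (append only mutates b): a = [50, 39, 43], b = [50, 39, 43, 83]
After line 4 (same = a is b; different objects -> False): same = False

[50, 39, 43, 83]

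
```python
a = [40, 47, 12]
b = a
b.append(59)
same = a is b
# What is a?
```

After line 1: a = [40, 47, 12]
After line 2 (b = a is an alias, same object): a = [40, 47, 12], b = [40, 47, 12]
After line 3 (b.append mutates the shared list): a = [40, 47, 12, 59], b = [40, 47, 12, 59]
After line 4 (same = a is b; same object -> True): same = True

[40, 47, 12, 59]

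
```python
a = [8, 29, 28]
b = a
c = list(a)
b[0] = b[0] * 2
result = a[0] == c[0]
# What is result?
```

After line 1: a = [8, 29, 28]
After line 2 (b = a, alias): a = [8, 29, 28], b = [8, 29, 28]
After line 3 (c = list(a) is a copy, new object): c = [8, 29, 28]
After line 4 (b[0] = 8 * 2 = 16; mutates shared a/b): a = b = [16, 29, 28], c = [8, 29, 28]
After line 5 (a[0] = 16, c[0] = 8; result = False)

False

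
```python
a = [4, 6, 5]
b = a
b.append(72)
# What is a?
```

After line 1: a = [4, 6, 5]
After line 2 (b = a is an alias, same object): a = [4, 6, 5], b = [4, 6, 5]
After line 3 (b.append mutates the shared list): a = [4, 6, 5, 72], b = [4, 6, 5, 72]

[4, 6, 5, 72]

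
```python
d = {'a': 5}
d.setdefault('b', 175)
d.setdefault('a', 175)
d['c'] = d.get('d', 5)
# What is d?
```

After line 1: d = {'a': 5}
After line 2 (setdefault adds 'b'=175): d = {'a': 5, 'b': 175}
After line 3 (setdefault 'a' no-op, already exists): d = {'a': 5, 'b': 175}
After line 4 (get('d', 5) returns default since 'd' not in d): d = {'a': 5, 'b': 175, 'c': 5}

{'a': 5, 'b': 175, 'c': 5}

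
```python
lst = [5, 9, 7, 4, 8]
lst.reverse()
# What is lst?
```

[8, 4, 7, 9, 5]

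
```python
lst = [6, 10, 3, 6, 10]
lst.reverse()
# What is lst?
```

[10, 6, 3, 10, 6]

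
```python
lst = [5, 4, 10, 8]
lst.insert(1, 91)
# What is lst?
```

[5, 91, 4, 10, 8]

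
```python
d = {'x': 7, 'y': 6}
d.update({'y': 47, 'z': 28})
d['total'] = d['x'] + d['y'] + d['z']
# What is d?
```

After line 1: d = {'x': 7, 'y': 6}
After line 2 (y overwritten, z added): d = {'x': 7, 'y': 47, 'z': 28}
After line 3 (total = 7 + 47 + 28 = 82): d = {'x': 7, 'y': 47, 'z': 28, 'total': 82}

{'x': 7, 'y': 47, 'z': 28, 'total': 82}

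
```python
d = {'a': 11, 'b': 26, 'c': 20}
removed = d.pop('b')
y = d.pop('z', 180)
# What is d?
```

After line 1: d = {'a': 11, 'b': 26, 'c': 20}
After line 2 (pop 'b' returns 26): d = {'a': 11, 'c': 20}, removed = 26
After line 3 (pop 'z' missing, returns default 180): d = {'a': 11, 'c': 20}, y = 180

{'a': 11, 'c': 20}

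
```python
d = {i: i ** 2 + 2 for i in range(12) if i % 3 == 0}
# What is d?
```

{0: 2, 3: 11, 6: 38, 9: 83}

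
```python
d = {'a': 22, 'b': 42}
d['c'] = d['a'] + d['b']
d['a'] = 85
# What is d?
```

After line 1: d = {'a': 22, 'b': 42}
After line 2 (d['c'] = 22 + 42): d = {'a': 22, 'b': 42, 'c': 64}
After line 3: d = {'a': 85, 'b': 42, 'c': 64}

{'a': 85, 'b': 42, 'c': 64}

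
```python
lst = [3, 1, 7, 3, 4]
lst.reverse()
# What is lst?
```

[4, 3, 7, 1, 3]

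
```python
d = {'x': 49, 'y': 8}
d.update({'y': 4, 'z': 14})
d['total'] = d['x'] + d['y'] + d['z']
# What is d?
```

After line 1: d = {'x': 49, 'y': 8}
After line 2 (y overwritten, z added): d = {'x': 49, 'y': 4, 'z': 14}
After line 3 (total = 49 + 4 + 14 = 67): d = {'x': 49, 'y': 4, 'z': 14, 'total': 67}

{'x': 49, 'y': 4, 'z': 14, 'total': 67}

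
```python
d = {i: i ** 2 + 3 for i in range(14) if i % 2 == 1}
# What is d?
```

{1: 4, 3: 12, 5: 28, 7: 52, 9: 84, 11: 124, 13: 172}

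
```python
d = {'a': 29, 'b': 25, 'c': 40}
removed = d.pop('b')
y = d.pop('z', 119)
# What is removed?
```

After line 1: d = {'a': 29, 'b': 25, 'c': 40}
After line 2 (pop 'b' returns 25): d = {'a': 29, 'c': 40}, removed = 25
After line 3 (pop 'z' missing, returns default 119): d = {'a': 29, 'c': 40}, y = 119

25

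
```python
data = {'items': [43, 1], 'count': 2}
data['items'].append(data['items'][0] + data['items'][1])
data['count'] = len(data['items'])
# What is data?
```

After line 1: data = {'items': [43, 1], 'count': 2}
After line 2 (append 43 + 1 = 44): data = {'items': [43, 1, 44], 'count': 2}
After line 3 (count = len(items) = 3): data = {'items': [43, 1, 44], 'count': 3}

{'items': [43, 1, 44], 'count': 3}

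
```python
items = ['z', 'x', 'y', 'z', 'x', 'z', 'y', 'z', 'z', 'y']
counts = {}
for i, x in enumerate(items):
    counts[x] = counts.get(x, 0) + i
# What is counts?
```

Initial: counts = {}, items = ['z', 'x', 'y', 'z', 'x', 'z', 'y', 'z', 'z', 'y']
i=0, x='z': counts = {'z': 0}
i=1, x='x': counts = {'z': 0, 'x': 1}
i=2, x='y': counts = {'z': 0, 'x': 1, 'y': 2}
i=3, x='z': counts = {'z': 3, 'x': 1, 'y': 2}
i=4, x='x': counts = {'z': 3, 'x': 5, 'y': 2}
i=5, x='z': counts = {'z': 8, 'x': 5, 'y': 2}
i=6, x='y': counts = {'z': 8, 'x': 5, 'y': 8}
i=7, x='z': counts = {'z': 15, 'x': 5, 'y': 8}
i=8, x='z': counts = {'z': 23, 'x': 5, 'y': 8}
i=9, x='y': counts = {'z': 23, 'x': 5, 'y': 17}

{'z': 23, 'x': 5, 'y': 17}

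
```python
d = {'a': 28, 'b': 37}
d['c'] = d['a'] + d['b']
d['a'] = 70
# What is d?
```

After line 1: d = {'a': 28, 'b': 37}
After line 2 (d['c'] = 28 + 37): d = {'a': 28, 'b': 37, 'c': 65}
After line 3: d = {'a': 70, 'b': 37, 'c': 65}

{'a': 70, 'b': 37, 'c': 65}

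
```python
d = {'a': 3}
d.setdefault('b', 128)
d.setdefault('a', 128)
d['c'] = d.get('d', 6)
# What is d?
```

After line 1: d = {'a': 3}
After line 2 (setdefault adds 'b'=128): d = {'a': 3, 'b': 128}
After line 3 (setdefault 'a' no-op, already exists): d = {'a': 3, 'b': 128}
After line 4 (get('d', 6) returns default since 'd' not in d): d = {'a': 3, 'b': 128, 'c': 6}

{'a': 3, 'b': 128, 'c': 6}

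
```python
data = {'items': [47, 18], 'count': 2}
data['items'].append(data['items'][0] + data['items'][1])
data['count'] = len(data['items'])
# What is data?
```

After line 1: data = {'items': [47, 18], 'count': 2}
After line 2 (append 47 + 18 = 65): data = {'items': [47, 18, 65], 'count': 2}
After line 3 (count = len(items) = 3): data = {'items': [47, 18, 65], 'count': 3}

{'items': [47, 18, 65], 'count': 3}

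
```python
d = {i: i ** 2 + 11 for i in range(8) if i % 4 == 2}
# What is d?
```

{2: 15, 6: 47}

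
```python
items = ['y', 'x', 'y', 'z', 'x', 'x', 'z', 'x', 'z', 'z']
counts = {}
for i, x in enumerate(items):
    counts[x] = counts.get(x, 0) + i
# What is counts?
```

Initial: counts = {}, items = ['y', 'x', 'y', 'z', 'x', 'x', 'z', 'x', 'z', 'z']
i=0, x='y': counts = {'y': 0}
i=1, x='x': counts = {'y': 0, 'x': 1}
i=2, x='y': counts = {'y': 2, 'x': 1}
i=3, x='z': counts = {'y': 2, 'x': 1, 'z': 3}
i=4, x='x': counts = {'y': 2, 'x': 5, 'z': 3}
i=5, x='x': counts = {'y': 2, 'x': 10, 'z': 3}
i=6, x='z': counts = {'y': 2, 'x': 10, 'z': 9}
i=7, x='x': counts = {'y': 2, 'x': 17, 'z': 9}
i=8, x='z': counts = {'y': 2, 'x': 17, 'z': 17}
i=9, x='z': counts = {'y': 2, 'x': 17, 'z': 26}

{'y': 2, 'x': 17, 'z': 26}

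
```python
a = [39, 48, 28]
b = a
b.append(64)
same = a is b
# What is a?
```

After line 1: a = [39, 48, 28]
After line 2 (b = a is an alias, same object): a = [39, 48, 28], b = [39, 48, 28]
After line 3 (b.append mutates the shared list): a = [39, 48, 28, 64], b = [39, 48, 28, 64]
After line 4 (same = a is b; same object -> True): same = True

[39, 48, 28, 64]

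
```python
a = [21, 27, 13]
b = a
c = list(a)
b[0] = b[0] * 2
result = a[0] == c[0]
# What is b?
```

After line 1: a = [21, 27, 13]
After line 2 (b = a, alias): a = [21, 27, 13], b = [21, 27, 13]
After line 3 (c = list(a) is a copy, new object): c = [21, 27, 13]
After line 4 (b[0] = 21 * 2 = 42; mutates shared a/b): a = b = [42, 27, 13], c = [21, 27, 13]
After line 5 (a[0] = 42, c[0] = 21; result = False)

[42, 27, 13]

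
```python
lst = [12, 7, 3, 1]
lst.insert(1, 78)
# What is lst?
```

[12, 78, 7, 3, 1]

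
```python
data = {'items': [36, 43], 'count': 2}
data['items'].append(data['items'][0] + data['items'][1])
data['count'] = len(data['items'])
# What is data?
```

After line 1: data = {'items': [36, 43], 'count': 2}
After line 2 (append 36 + 43 = 79): data = {'items': [36, 43, 79], 'count': 2}
After line 3 (count = len(items) = 3): data = {'items': [36, 43, 79], 'count': 3}

{'items': [36, 43, 79], 'count': 3}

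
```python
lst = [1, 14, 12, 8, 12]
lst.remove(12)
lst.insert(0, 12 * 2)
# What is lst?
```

After line 1: lst = [1, 14, 12, 8, 12]
After line 2 (remove first 12): lst = [1, 14, 8, 12]
After line 3 (insert 24 at index 0): lst = [24, 1, 14, 8, 12]

[24, 1, 14, 8, 12]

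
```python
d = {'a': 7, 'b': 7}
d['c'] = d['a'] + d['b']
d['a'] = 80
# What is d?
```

After line 1: d = {'a': 7, 'b': 7}
After line 2 (d['c'] = 7 + 7): d = {'a': 7, 'b': 7, 'c': 14}
After line 3: d = {'a': 80, 'b': 7, 'c': 14}

{'a': 80, 'b': 7, 'c': 14}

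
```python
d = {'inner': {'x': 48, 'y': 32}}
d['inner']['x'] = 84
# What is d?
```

After line 1: d = {'inner': {'x': 48, 'y': 32}}
After line 2 (inner x overwritten): d = {'inner': {'x': 84, 'y': 32}}

{'inner': {'x': 84, 'y': 32}}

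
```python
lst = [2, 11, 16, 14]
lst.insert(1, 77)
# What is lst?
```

[2, 77, 11, 16, 14]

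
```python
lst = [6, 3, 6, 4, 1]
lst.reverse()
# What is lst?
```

[1, 4, 6, 3, 6]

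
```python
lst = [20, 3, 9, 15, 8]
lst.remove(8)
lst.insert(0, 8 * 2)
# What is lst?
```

After line 1: lst = [20, 3, 9, 15, 8]
After line 2 (remove first 8): lst = [20, 3, 9, 15]
After line 3 (insert 16 at index 0): lst = [16, 20, 3, 9, 15]

[16, 20, 3, 9, 15]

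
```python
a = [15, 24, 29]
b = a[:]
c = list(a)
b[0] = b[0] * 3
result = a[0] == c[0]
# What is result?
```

After line 1: a = [15, 24, 29]
After line 2 (b = a[:], copy): a = [15, 24, 29], b = [15, 24, 29]
After line 3 (c = list(a) is a copy, new object): c = [15, 24, 29]
After line 4 (b[0] = 15 * 3 = 45; only b mutates (copy)): a = [15, 24, 29], b = [45, 24, 29], c = [15, 24, 29]
After line 5 (a[0] = 15, c[0] = 15; result = True)

True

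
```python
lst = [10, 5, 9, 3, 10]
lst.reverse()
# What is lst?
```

[10, 3, 9, 5, 10]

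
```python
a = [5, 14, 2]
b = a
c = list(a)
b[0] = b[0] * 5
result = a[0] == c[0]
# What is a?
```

After line 1: a = [5, 14, 2]
After line 2 (b = a, alias): a = [5, 14, 2], b = [5, 14, 2]
After line 3 (c = list(a) is a copy, new object): c = [5, 14, 2]
After line 4 (b[0] = 5 * 5 = 25; mutates shared a/b): a = b = [25, 14, 2], c = [5, 14, 2]
After line 5 (a[0] = 25, c[0] = 5; result = False)

[25, 14, 2]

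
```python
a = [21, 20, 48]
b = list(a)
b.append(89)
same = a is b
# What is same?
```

After line 1: a = [21, 20, 48]
After line 2 (b = list(a) is a shallow copy, new object): a = [21, 20, 48], b = [21, 20, 48]
After line 3 (append only mutates b): a = [21, 20, 48], b = [21, 20, 48, 89]
After line 4 (same = a is b; different objects -> False): same = False

False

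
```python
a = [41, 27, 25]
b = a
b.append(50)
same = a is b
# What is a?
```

After line 1: a = [41, 27, 25]
After line 2 (b = a is an alias, same object): a = [41, 27, 25], b = [41, 27, 25]
After line 3 (b.append mutates the shared list): a = [41, 27, 25, 50], b = [41, 27, 25, 50]
After line 4 (same = a is b; same object -> True): same = True

[41, 27, 25, 50]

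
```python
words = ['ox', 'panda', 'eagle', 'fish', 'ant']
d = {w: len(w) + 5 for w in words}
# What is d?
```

{'ox': 7, 'panda': 10, 'eagle': 10, 'fish': 9, 'ant': 8}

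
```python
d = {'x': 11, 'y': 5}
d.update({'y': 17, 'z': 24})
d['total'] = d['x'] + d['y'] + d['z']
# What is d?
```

After line 1: d = {'x': 11, 'y': 5}
After line 2 (y overwritten, z added): d = {'x': 11, 'y': 17, 'z': 24}
After line 3 (total = 11 + 17 + 24 = 52): d = {'x': 11, 'y': 17, 'z': 24, 'total': 52}

{'x': 11, 'y': 17, 'z': 24, 'total': 52}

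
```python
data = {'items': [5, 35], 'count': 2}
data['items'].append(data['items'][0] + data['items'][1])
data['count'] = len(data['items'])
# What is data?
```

After line 1: data = {'items': [5, 35], 'count': 2}
After line 2 (append 5 + 35 = 40): data = {'items': [5, 35, 40], 'count': 2}
After line 3 (count = len(items) = 3): data = {'items': [5, 35, 40], 'count': 3}

{'items': [5, 35, 40], 'count': 3}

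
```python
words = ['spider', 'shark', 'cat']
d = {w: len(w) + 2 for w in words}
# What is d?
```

{'spider': 8, 'shark': 7, 'cat': 5}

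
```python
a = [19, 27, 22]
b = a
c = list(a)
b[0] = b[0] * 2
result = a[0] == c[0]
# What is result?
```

After line 1: a = [19, 27, 22]
After line 2 (b = a, alias): a = [19, 27, 22], b = [19, 27, 22]
After line 3 (c = list(a) is a copy, new object): c = [19, 27, 22]
After line 4 (b[0] = 19 * 2 = 38; mutates shared a/b): a = b = [38, 27, 22], c = [19, 27, 22]
After line 5 (a[0] = 38, c[0] = 19; result = False)

False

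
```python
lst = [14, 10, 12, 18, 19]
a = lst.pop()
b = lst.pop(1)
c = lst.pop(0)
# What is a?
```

After line 1: lst = [14, 10, 12, 18, 19]
After line 2 (pop() -> a = 19): lst = [14, 10, 12, 18]
After line 3 (pop(1) -> b = 10): lst = [14, 12, 18]
After line 4 (pop(0) -> c = 14): lst = [12, 18]

19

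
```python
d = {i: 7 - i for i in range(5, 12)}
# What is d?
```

{5: 2, 6: 1, 7: 0, 8: -1, 9: -2, 10: -3, 11: -4}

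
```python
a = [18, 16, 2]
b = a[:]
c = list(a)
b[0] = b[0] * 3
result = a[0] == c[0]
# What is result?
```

After line 1: a = [18, 16, 2]
After line 2 (b = a[:], copy): a = [18, 16, 2], b = [18, 16, 2]
After line 3 (c = list(a) is a copy, new object): c = [18, 16, 2]
After line 4 (b[0] = 18 * 3 = 54; only b mutates (copy)): a = [18, 16, 2], b = [54, 16, 2], c = [18, 16, 2]
After line 5 (a[0] = 18, c[0] = 18; result = True)

True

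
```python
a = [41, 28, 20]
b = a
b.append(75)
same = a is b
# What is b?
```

After line 1: a = [41, 28, 20]
After line 2 (b = a is an alias, same object): a = [41, 28, 20], b = [41, 28, 20]
After line 3 (b.append mutates the shared list): a = [41, 28, 20, 75], b = [41, 28, 20, 75]
After line 4 (same = a is b; same object -> True): same = True

[41, 28, 20, 75]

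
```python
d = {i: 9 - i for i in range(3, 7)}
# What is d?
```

{3: 6, 4: 5, 5: 4, 6: 3}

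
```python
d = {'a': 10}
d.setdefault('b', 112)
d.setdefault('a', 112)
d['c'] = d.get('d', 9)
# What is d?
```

After line 1: d = {'a': 10}
After line 2 (setdefault adds 'b'=112): d = {'a': 10, 'b': 112}
After line 3 (setdefault 'a' no-op, already exists): d = {'a': 10, 'b': 112}
After line 4 (get('d', 9) returns default since 'd' not in d): d = {'a': 10, 'b': 112, 'c': 9}

{'a': 10, 'b': 112, 'c': 9}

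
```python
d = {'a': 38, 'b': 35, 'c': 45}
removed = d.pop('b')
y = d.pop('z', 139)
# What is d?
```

After line 1: d = {'a': 38, 'b': 35, 'c': 45}
After line 2 (pop 'b' returns 35): d = {'a': 38, 'c': 45}, removed = 35
After line 3 (pop 'z' missing, returns default 139): d = {'a': 38, 'c': 45}, y = 139

{'a': 38, 'c': 45}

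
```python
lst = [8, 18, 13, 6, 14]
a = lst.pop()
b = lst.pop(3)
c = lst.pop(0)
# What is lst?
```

After line 1: lst = [8, 18, 13, 6, 14]
After line 2 (pop() -> a = 14): lst = [8, 18, 13, 6]
After line 3 (pop(3) -> b = 6): lst = [8, 18, 13]
After line 4 (pop(0) -> c = 8): lst = [18, 13]

[18, 13]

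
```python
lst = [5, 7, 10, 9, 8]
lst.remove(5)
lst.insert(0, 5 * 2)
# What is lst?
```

After line 1: lst = [5, 7, 10, 9, 8]
After line 2 (remove first 5): lst = [7, 10, 9, 8]
After line 3 (insert 10 at index 0): lst = [10, 7, 10, 9, 8]

[10, 7, 10, 9, 8]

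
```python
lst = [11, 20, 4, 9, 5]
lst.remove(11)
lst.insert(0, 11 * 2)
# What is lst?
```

After line 1: lst = [11, 20, 4, 9, 5]
After line 2 (remove first 11): lst = [20, 4, 9, 5]
After line 3 (insert 22 at index 0): lst = [22, 20, 4, 9, 5]

[22, 20, 4, 9, 5]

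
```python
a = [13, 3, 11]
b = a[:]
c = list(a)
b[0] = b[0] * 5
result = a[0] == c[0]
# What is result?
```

After line 1: a = [13, 3, 11]
After line 2 (b = a[:], copy): a = [13, 3, 11], b = [13, 3, 11]
After line 3 (c = list(a) is a copy, new object): c = [13, 3, 11]
After line 4 (b[0] = 13 * 5 = 65; only b mutates (copy)): a = [13, 3, 11], b = [65, 3, 11], c = [13, 3, 11]
After line 5 (a[0] = 13, c[0] = 13; result = True)

True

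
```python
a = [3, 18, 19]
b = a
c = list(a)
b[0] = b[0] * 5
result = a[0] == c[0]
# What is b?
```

After line 1: a = [3, 18, 19]
After line 2 (b = a, alias): a = [3, 18, 19], b = [3, 18, 19]
After line 3 (c = list(a) is a copy, new object): c = [3, 18, 19]
After line 4 (b[0] = 3 * 5 = 15; mutates shared a/b): a = b = [15, 18, 19], c = [3, 18, 19]
After line 5 (a[0] = 15, c[0] = 3; result = False)

[15, 18, 19]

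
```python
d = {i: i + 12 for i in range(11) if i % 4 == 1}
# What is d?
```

{1: 13, 5: 17, 9: 21}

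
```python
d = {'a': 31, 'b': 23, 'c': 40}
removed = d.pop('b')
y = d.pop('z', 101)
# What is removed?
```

After line 1: d = {'a': 31, 'b': 23, 'c': 40}
After line 2 (pop 'b' returns 23): d = {'a': 31, 'c': 40}, removed = 23
After line 3 (pop 'z' missing, returns default 101): d = {'a': 31, 'c': 40}, y = 101

23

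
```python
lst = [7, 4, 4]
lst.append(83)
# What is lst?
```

[7, 4, 4, 83]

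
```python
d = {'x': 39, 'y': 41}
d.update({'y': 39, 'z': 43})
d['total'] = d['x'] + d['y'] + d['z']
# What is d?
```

After line 1: d = {'x': 39, 'y': 41}
After line 2 (y overwritten, z added): d = {'x': 39, 'y': 39, 'z': 43}
After line 3 (total = 39 + 39 + 43 = 121): d = {'x': 39, 'y': 39, 'z': 43, 'total': 121}

{'x': 39, 'y': 39, 'z': 43, 'total': 121}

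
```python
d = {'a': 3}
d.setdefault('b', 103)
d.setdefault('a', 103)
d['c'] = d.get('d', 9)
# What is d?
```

After line 1: d = {'a': 3}
After line 2 (setdefault adds 'b'=103): d = {'a': 3, 'b': 103}
After line 3 (setdefault 'a' no-op, already exists): d = {'a': 3, 'b': 103}
After line 4 (get('d', 9) returns default since 'd' not in d): d = {'a': 3, 'b': 103, 'c': 9}

{'a': 3, 'b': 103, 'c': 9}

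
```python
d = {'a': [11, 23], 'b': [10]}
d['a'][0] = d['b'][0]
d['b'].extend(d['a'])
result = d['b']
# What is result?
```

After line 1: d = {'a': [11, 23], 'b': [10]}
After line 2 (a[0] = b[0] = 10): d = {'a': [10, 23], 'b': [10]}
After line 3 (b.extend(a) appends [10, 23]): d = {'a': [10, 23], 'b': [10, 10, 23]}
After line 4: result = d['b'] = [10, 10, 23]

[10, 10, 23]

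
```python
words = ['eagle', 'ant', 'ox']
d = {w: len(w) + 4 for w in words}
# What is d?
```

{'eagle': 9, 'ant': 7, 'ox': 6}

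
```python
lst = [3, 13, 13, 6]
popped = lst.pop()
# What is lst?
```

[3, 13, 13]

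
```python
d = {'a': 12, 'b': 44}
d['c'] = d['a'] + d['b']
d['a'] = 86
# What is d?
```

After line 1: d = {'a': 12, 'b': 44}
After line 2 (d['c'] = 12 + 44): d = {'a': 12, 'b': 44, 'c': 56}
After line 3: d = {'a': 86, 'b': 44, 'c': 56}

{'a': 86, 'b': 44, 'c': 56}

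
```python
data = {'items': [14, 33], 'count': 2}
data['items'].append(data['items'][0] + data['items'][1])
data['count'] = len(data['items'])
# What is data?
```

After line 1: data = {'items': [14, 33], 'count': 2}
After line 2 (append 14 + 33 = 47): data = {'items': [14, 33, 47], 'count': 2}
After line 3 (count = len(items) = 3): data = {'items': [14, 33, 47], 'count': 3}

{'items': [14, 33, 47], 'count': 3}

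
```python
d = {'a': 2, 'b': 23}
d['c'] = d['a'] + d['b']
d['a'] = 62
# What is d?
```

After line 1: d = {'a': 2, 'b': 23}
After line 2 (d['c'] = 2 + 23): d = {'a': 2, 'b': 23, 'c': 25}
After line 3: d = {'a': 62, 'b': 23, 'c': 25}

{'a': 62, 'b': 23, 'c': 25}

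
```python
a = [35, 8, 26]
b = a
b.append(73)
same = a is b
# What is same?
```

After line 1: a = [35, 8, 26]
After line 2 (b = a is an alias, same object): a = [35, 8, 26], b = [35, 8, 26]
After line 3 (b.append mutates the shared list): a = [35, 8, 26, 73], b = [35, 8, 26, 73]
After line 4 (same = a is b; same object -> True): same = True

True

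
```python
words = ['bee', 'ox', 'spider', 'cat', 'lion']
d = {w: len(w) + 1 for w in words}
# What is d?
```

{'bee': 4, 'ox': 3, 'spider': 7, 'cat': 4, 'lion': 5}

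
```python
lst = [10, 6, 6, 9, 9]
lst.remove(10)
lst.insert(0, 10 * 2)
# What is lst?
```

After line 1: lst = [10, 6, 6, 9, 9]
After line 2 (remove first 10): lst = [6, 6, 9, 9]
After line 3 (insert 20 at index 0): lst = [20, 6, 6, 9, 9]

[20, 6, 6, 9, 9]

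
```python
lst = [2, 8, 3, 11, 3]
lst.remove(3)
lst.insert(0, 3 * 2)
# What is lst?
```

After line 1: lst = [2, 8, 3, 11, 3]
After line 2 (remove first 3): lst = [2, 8, 11, 3]
After line 3 (insert 6 at index 0): lst = [6, 2, 8, 11, 3]

[6, 2, 8, 11, 3]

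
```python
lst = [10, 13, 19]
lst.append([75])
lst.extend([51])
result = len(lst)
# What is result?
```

After line 1: lst = [10, 13, 19]
After line 2 (append adds [75] as single element): lst = [10, 13, 19, [75]]
After line 3 (extend unpacks [51], adds 51): lst = [10, 13, 19, [75], 51]
After line 4: result = len(lst) = 5

5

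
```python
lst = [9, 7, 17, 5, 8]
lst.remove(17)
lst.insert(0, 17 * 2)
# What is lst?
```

After line 1: lst = [9, 7, 17, 5, 8]
After line 2 (remove first 17): lst = [9, 7, 5, 8]
After line 3 (insert 34 at index 0): lst = [34, 9, 7, 5, 8]

[34, 9, 7, 5, 8]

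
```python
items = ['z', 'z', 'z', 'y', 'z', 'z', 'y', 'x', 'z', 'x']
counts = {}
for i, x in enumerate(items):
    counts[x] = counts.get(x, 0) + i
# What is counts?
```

Initial: counts = {}, items = ['z', 'z', 'z', 'y', 'z', 'z', 'y', 'x', 'z', 'x']
i=0, x='z': counts = {'z': 0}
i=1, x='z': counts = {'z': 1}
i=2, x='z': counts = {'z': 3}
i=3, x='y': counts = {'z': 3, 'y': 3}
i=4, x='z': counts = {'z': 7, 'y': 3}
i=5, x='z': counts = {'z': 12, 'y': 3}
i=6, x='y': counts = {'z': 12, 'y': 9}
i=7, x='x': counts = {'z': 12, 'y': 9, 'x': 7}
i=8, x='z': counts = {'z': 20, 'y': 9, 'x': 7}
i=9, x='x': counts = {'z': 20, 'y': 9, 'x': 16}

{'z': 20, 'y': 9, 'x': 16}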